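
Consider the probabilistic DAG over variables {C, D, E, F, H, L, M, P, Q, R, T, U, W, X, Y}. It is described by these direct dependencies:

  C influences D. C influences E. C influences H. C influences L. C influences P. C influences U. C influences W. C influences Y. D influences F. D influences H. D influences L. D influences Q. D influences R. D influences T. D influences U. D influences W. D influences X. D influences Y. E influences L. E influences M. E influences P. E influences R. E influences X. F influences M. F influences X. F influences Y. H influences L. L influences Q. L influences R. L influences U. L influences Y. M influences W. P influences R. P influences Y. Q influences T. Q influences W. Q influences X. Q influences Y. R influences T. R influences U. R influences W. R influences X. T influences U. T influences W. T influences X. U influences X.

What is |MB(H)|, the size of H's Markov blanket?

4

H has parents C, D.
H's children: L.
Parents of each child, excluding H:
  L's other parents are C, D, E.
MB(H) = {C, D, E, L}, which has 4 nodes.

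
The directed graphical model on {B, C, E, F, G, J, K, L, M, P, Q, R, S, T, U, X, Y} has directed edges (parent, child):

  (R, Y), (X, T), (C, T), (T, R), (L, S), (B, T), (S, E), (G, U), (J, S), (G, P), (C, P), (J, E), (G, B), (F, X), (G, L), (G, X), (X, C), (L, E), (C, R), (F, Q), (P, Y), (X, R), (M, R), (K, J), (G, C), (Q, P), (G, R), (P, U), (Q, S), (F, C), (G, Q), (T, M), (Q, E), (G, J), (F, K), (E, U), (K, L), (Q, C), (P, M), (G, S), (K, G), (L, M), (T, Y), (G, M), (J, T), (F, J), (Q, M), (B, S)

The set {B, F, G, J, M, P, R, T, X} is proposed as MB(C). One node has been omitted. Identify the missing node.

C's parents: F, G, Q, X.
C's children: P, R, T.
Other parents of C's children:
  T also has parents B, J, X.
  parents(P) \ {C} = {G, Q}.
  parents(R) \ {C} = {G, M, T, X}.
MB(C) = {B, F, G, J, M, P, Q, R, T, X}.
Comparing with the claimed set, Q is missing.

Q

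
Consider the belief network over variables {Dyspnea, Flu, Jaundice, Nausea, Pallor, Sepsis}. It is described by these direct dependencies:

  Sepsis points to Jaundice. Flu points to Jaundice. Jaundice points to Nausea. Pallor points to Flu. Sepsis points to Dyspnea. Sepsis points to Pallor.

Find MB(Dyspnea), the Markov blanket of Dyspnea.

A node's Markov blanket = Pa ∪ Ch ∪ (parents of Ch other than the node itself).
Dyspnea's children: none.
Pa(Dyspnea) = {Sepsis}.
With no children, Dyspnea has no spouses; the co-parent set is empty.
Taking the union gives {Sepsis}.

{Sepsis}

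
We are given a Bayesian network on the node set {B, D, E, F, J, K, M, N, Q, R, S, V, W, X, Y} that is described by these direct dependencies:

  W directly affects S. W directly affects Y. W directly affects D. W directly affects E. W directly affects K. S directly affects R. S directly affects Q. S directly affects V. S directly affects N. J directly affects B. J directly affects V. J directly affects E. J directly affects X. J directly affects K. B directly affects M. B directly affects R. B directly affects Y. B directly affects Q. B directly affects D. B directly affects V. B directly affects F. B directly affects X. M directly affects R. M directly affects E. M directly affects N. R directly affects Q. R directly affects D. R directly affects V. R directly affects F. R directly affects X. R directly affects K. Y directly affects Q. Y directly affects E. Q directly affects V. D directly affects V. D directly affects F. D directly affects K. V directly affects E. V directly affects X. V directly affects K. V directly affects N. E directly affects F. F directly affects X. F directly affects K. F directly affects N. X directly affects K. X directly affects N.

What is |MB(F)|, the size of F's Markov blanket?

12

F has parents B, D, E, R.
Children of F: K, N, X.
Other parents of F's children:
  X: B, J, R, V
  K: D, J, R, V, W, X
  N: M, S, V, X
MB(F) = {B, D, E, J, K, M, N, R, S, V, W, X}, which has 12 nodes.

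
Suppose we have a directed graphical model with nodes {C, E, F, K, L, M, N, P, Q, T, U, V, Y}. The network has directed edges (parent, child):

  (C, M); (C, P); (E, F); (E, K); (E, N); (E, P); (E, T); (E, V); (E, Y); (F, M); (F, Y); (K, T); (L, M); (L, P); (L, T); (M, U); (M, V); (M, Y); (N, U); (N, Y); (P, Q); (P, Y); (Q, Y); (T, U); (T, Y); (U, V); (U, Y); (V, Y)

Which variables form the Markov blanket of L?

{C, E, F, K, M, P, T}

Recall MB(v) = parents ∪ children ∪ spouses, where spouses are the other parents of v's children.
L's children: M, P, T.
Parents of L: none.
Parents of each child, excluding L:
  M: C, F
  P: C, E
  T: E, K
MB(L) = {C, E, F, K, M, P, T}.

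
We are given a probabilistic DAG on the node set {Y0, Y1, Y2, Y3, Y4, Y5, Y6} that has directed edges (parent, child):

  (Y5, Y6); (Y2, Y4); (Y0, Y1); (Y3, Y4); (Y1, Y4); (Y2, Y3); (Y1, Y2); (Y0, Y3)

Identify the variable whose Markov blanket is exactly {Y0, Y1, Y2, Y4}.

Y3

The target node must have every member of {Y0, Y1, Y2, Y4} as a parent, child, or co-parent, and no others.
Parents of Y3: Y0, Y2; children: Y4; co-parents: Y1, Y2.
These exactly cover the given set, so the node is Y3.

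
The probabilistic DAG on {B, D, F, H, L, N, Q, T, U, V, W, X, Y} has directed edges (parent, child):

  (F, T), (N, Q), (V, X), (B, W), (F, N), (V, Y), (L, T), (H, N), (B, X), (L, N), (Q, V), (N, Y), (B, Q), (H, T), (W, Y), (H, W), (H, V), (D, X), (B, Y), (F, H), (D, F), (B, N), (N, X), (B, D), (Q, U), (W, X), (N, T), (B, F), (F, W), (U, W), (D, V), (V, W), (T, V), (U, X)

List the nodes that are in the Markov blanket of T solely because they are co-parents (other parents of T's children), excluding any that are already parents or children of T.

Children of T: V.
  V's other parents are D, H, Q.
Excluding nodes already adjacent to T (F, H, L, N, V), the co-parent-only contribution is {D, Q}.

{D, Q}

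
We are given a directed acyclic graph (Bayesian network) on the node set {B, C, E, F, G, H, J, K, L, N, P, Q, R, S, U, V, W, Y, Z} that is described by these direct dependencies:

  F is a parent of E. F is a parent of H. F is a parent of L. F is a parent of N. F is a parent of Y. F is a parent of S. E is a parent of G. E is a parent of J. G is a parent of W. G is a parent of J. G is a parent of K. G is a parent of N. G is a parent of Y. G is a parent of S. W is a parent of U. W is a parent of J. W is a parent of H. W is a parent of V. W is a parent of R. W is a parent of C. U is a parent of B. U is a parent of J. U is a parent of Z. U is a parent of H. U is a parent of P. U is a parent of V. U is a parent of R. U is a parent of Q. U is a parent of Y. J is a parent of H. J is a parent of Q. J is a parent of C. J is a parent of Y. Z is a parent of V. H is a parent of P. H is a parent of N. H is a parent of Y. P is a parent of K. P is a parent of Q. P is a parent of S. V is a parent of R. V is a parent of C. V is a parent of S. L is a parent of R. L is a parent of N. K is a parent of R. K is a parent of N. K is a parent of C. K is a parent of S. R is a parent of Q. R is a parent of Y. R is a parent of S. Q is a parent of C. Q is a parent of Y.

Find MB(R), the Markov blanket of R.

By definition, MB(R) is built from R's parents, R's children, and the co-parents of R.
R has parents K, L, U, V, W.
Children of R: Q, S, Y.
Other parents of R's children:
  Q: J, P, U
  Y: F, G, H, J, Q, U
  S: F, G, K, P, V
Taking the union gives {F, G, H, J, K, L, P, Q, S, U, V, W, Y}.

{F, G, H, J, K, L, P, Q, S, U, V, W, Y}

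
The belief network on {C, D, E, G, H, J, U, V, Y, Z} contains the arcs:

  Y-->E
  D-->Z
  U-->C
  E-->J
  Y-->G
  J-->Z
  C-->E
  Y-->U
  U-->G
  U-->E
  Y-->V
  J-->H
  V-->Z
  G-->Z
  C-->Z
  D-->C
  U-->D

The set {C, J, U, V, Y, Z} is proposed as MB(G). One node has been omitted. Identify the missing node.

D

G's parents: U, Y.
G has child Z.
Co-parents of G (other parents of its children):
  Z: C, D, J, V
MB(G) = {C, D, J, U, V, Y, Z}.
Comparing with the claimed set, D is missing.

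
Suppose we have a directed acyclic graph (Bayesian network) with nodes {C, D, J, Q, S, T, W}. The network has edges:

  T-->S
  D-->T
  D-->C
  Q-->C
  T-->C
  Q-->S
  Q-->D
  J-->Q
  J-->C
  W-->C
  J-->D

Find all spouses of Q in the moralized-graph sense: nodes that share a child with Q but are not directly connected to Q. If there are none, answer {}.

{T, W}

Children of Q: C, D, S.
  D: J
  C: D, J, T, W
  S: T
Excluding nodes already adjacent to Q (C, D, J, S), the co-parent-only contribution is {T, W}.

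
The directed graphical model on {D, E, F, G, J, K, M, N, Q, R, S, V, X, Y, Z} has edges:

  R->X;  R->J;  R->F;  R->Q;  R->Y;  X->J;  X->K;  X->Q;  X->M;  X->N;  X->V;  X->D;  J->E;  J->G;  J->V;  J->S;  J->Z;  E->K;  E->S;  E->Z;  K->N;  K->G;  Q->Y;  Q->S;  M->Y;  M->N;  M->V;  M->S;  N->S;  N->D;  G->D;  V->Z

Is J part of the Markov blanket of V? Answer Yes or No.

Yes

J is a parent of V.
So J ∈ MB(V).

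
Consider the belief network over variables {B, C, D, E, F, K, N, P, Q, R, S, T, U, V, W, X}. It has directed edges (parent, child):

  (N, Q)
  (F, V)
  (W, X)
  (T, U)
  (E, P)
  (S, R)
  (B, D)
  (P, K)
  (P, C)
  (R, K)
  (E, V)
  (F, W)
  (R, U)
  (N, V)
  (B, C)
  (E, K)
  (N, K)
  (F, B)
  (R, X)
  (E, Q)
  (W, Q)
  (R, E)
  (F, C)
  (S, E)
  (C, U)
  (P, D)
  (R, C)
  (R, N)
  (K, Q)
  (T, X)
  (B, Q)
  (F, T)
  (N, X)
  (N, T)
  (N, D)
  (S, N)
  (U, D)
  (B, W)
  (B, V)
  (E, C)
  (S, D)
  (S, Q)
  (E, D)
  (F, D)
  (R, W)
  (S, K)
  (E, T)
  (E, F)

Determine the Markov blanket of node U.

{B, C, D, E, F, N, P, R, S, T}

U's children: D.
U's parents: C, R, T.
For each child, the remaining parents (spouses of U):
  D also has parents B, E, F, N, P, S.
Union: {C, R, T} ∪ {D} ∪ {B, E, F, N, P, S} = {B, C, D, E, F, N, P, R, S, T}.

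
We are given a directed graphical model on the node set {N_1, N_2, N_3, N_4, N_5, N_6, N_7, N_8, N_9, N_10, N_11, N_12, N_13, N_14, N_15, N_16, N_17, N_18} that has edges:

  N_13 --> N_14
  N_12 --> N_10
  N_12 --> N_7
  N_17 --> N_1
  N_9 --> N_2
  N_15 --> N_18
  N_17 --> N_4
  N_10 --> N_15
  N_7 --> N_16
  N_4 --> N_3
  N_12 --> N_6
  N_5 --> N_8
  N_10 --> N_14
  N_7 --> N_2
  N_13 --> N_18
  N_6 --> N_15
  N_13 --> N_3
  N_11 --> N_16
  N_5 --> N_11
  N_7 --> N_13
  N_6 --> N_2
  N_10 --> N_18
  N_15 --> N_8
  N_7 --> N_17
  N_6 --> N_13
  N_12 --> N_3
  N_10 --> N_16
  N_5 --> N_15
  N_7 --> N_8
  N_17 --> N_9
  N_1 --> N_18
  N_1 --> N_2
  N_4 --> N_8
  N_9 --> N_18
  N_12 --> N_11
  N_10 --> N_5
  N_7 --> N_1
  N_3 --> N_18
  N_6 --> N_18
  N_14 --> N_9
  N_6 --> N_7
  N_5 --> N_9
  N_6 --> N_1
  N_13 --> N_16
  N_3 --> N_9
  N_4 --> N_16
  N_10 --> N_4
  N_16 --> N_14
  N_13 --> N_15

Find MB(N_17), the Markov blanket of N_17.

{N_1, N_3, N_4, N_5, N_6, N_7, N_9, N_10, N_14}

By definition, MB(N_17) is built from N_17's parents, N_17's children, and the co-parents of N_17.
N_17 has parent N_7.
N_17 has children N_1, N_4, N_9.
For each child, the remaining parents (spouses of N_17):
  N_1 also has parents N_6, N_7.
  N_4 also has parent N_10.
  parents(N_9) \ {N_17} = {N_3, N_5, N_14}.
So the Markov blanket of N_17 is {N_1, N_3, N_4, N_5, N_6, N_7, N_9, N_10, N_14}.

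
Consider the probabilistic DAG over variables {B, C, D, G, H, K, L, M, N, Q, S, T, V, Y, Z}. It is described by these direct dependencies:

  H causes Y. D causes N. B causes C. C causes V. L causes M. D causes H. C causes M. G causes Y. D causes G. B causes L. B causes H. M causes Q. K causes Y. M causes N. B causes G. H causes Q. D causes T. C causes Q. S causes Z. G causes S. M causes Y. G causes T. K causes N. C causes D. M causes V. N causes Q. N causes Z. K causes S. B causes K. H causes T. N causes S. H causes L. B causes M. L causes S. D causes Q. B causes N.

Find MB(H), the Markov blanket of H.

{B, C, D, G, K, L, M, N, Q, T, Y}

Recall MB(v) = parents ∪ children ∪ spouses, where spouses are the other parents of v's children.
H has children L, Q, T, Y.
Parents of H: B, D.
For each child, the remaining parents (spouses of H):
  L also has parent B.
  parents(Q) \ {H} = {C, D, M, N}.
  parents(T) \ {H} = {D, G}.
  Y's other parents are G, K, M.
Taking the union gives {B, C, D, G, K, L, M, N, Q, T, Y}.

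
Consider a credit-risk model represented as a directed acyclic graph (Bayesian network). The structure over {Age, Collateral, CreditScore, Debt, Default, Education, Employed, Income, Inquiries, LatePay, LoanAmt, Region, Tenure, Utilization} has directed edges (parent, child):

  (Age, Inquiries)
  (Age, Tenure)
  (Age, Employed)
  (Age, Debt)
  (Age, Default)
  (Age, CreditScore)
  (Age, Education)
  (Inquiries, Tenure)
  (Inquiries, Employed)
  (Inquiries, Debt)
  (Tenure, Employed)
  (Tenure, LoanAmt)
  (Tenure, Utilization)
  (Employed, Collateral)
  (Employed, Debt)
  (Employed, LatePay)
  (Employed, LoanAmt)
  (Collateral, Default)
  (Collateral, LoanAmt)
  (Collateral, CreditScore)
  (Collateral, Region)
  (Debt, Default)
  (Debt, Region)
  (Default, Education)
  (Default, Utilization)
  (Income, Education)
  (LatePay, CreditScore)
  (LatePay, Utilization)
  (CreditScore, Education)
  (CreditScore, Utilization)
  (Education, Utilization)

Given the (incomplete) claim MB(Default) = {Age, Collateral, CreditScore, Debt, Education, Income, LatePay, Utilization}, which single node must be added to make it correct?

Default's children: Education, Utilization.
Default's parents: Age, Collateral, Debt.
For each child, the remaining parents (spouses of Default):
  parents(Education) \ {Default} = {Age, CreditScore, Income}.
  parents(Utilization) \ {Default} = {CreditScore, Education, LatePay, Tenure}.
MB(Default) = {Age, Collateral, CreditScore, Debt, Education, Income, LatePay, Tenure, Utilization}.
Comparing with the claimed set, Tenure is missing.

Tenure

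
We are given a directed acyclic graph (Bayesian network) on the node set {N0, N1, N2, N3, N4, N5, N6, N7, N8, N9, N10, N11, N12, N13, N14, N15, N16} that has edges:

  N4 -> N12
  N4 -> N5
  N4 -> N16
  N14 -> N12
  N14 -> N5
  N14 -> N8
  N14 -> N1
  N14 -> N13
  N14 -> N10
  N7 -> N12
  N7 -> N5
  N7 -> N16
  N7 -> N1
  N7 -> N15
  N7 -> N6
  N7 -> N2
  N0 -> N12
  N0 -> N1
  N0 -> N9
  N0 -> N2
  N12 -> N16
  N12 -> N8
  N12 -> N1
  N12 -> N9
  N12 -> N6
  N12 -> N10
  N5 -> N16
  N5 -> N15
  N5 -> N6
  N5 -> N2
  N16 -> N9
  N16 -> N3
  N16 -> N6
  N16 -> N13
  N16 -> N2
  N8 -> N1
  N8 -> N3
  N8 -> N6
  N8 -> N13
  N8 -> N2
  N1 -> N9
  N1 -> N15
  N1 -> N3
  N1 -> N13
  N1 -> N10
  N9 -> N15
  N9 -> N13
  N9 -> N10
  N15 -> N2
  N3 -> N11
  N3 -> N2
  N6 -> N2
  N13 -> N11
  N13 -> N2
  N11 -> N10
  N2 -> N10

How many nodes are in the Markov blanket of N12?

13

Ch(N12) = {N1, N6, N8, N9, N10, N16}.
N12 has parents N0, N4, N7, N14.
Other parents of N12's children:
  parents(N16) \ {N12} = {N4, N5, N7}.
  N8 also has parent N14.
  parents(N1) \ {N12} = {N0, N7, N8, N14}.
  parents(N9) \ {N12} = {N0, N1, N16}.
  N6 also has parents N5, N7, N8, N16.
  parents(N10) \ {N12} = {N1, N2, N9, N11, N14}.
MB(N12) = {N0, N1, N2, N4, N5, N6, N7, N8, N9, N10, N11, N14, N16}, which has 13 nodes.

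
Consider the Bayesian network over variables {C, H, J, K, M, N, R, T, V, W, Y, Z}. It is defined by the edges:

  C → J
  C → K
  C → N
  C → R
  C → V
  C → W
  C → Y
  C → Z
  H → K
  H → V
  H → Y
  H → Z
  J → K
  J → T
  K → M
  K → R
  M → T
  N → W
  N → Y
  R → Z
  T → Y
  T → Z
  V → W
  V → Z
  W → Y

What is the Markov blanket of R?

{C, H, K, T, V, Z}

A node's Markov blanket = Pa ∪ Ch ∪ (parents of Ch other than the node itself).
Children of R: Z.
Parents of R: C, K.
Co-parents of R (other parents of its children):
  Z: C, H, T, V
Taking the union gives {C, H, K, T, V, Z}.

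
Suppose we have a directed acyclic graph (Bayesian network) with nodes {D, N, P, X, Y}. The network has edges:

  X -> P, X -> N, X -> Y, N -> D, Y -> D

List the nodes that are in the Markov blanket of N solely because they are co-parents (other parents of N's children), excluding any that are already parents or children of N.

Children of N: D.
  D: Y
Excluding nodes already adjacent to N (D, X), the co-parent-only contribution is {Y}.

{Y}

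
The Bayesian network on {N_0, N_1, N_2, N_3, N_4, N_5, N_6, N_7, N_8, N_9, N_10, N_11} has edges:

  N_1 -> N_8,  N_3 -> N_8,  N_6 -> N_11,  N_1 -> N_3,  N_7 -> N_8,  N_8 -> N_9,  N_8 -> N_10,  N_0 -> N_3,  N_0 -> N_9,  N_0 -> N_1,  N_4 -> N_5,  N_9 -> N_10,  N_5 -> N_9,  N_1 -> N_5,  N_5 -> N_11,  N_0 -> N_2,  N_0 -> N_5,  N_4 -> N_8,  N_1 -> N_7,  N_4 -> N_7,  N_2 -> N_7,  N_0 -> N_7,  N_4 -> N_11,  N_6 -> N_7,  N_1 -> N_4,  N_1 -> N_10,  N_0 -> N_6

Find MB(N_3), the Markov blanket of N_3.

{N_0, N_1, N_4, N_7, N_8}

Recall MB(v) = parents ∪ children ∪ spouses, where spouses are the other parents of v's children.
Children of N_3: N_8.
Pa(N_3) = {N_0, N_1}.
Co-parents of N_3 (other parents of its children):
  N_8: N_1, N_4, N_7
Union: {N_0, N_1} ∪ {N_8} ∪ {N_1, N_4, N_7} = {N_0, N_1, N_4, N_7, N_8}.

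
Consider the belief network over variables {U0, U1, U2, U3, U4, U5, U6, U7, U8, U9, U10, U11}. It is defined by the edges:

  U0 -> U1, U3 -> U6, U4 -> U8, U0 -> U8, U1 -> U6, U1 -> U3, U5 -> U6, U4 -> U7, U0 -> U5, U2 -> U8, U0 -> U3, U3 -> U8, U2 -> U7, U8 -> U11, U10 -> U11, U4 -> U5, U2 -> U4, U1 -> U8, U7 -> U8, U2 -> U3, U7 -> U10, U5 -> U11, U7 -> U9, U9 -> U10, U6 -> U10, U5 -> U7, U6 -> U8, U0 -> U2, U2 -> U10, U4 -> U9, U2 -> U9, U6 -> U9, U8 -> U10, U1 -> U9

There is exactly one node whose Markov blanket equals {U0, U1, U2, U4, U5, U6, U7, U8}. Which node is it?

The target node must have every member of {U0, U1, U2, U4, U5, U6, U7, U8} as a parent, child, or co-parent, and no others.
Parents of U3: U0, U1, U2; children: U6, U8; co-parents: U0, U1, U2, U4, U5, U6, U7.
These exactly cover the given set, so the node is U3.

U3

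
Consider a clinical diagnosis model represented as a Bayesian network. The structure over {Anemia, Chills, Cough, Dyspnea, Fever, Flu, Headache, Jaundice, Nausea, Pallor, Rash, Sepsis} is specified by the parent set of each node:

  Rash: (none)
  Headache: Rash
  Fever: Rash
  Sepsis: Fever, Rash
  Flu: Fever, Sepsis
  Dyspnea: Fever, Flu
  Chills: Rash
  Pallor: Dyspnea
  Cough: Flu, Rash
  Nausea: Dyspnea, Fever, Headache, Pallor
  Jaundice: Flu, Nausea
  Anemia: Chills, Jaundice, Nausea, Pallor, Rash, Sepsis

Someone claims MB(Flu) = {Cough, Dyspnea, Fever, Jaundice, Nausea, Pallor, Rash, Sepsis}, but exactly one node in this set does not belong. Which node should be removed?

Pallor

The Markov blanket of a node is its parents, its children, and the other parents of its children.
Parents of Flu: Fever, Sepsis.
Flu has children Cough, Dyspnea, Jaundice.
Other parents of Flu's children:
  Dyspnea also has parent Fever.
  parents(Cough) \ {Flu} = {Rash}.
  Jaundice also has parent Nausea.
MB(Flu) = {Cough, Dyspnea, Fever, Jaundice, Nausea, Rash, Sepsis}.
Pallor is neither a parent, child, nor co-parent of Flu, so it does not belong.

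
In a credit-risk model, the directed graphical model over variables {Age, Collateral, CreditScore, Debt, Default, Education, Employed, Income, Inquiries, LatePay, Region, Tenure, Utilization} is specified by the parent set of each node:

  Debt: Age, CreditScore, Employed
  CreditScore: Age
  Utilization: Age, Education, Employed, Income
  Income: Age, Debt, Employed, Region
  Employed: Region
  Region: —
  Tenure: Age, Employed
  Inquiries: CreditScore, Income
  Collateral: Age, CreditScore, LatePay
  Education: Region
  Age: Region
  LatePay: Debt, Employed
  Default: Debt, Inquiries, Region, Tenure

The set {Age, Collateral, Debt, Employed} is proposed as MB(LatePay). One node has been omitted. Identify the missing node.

CreditScore

Pa(LatePay) = {Debt, Employed}.
LatePay's children: Collateral.
Co-parents of LatePay (other parents of its children):
  Collateral: Age, CreditScore
MB(LatePay) = {Age, Collateral, CreditScore, Debt, Employed}.
Comparing with the claimed set, CreditScore is missing.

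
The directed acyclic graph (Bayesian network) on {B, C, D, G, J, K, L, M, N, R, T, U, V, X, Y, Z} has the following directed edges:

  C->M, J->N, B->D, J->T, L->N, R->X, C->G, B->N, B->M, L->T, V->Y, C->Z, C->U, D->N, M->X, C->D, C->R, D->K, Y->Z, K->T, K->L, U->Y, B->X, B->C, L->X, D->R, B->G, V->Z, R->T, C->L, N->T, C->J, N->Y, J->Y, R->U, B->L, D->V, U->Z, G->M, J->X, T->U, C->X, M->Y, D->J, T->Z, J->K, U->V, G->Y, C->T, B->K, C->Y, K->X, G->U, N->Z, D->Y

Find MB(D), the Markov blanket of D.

{B, C, G, J, K, L, M, N, R, U, V, Y}

Recall MB(v) = parents ∪ children ∪ spouses, where spouses are the other parents of v's children.
D has parents B, C.
Ch(D) = {J, K, N, R, V, Y}.
Other parents of D's children:
  J also has parent C.
  parents(K) \ {D} = {B, J}.
  N's other parents are B, J, L.
  parents(R) \ {D} = {C}.
  parents(V) \ {D} = {U}.
  parents(Y) \ {D} = {C, G, J, M, N, U, V}.
MB(D) = {B, C, G, J, K, L, M, N, R, U, V, Y}.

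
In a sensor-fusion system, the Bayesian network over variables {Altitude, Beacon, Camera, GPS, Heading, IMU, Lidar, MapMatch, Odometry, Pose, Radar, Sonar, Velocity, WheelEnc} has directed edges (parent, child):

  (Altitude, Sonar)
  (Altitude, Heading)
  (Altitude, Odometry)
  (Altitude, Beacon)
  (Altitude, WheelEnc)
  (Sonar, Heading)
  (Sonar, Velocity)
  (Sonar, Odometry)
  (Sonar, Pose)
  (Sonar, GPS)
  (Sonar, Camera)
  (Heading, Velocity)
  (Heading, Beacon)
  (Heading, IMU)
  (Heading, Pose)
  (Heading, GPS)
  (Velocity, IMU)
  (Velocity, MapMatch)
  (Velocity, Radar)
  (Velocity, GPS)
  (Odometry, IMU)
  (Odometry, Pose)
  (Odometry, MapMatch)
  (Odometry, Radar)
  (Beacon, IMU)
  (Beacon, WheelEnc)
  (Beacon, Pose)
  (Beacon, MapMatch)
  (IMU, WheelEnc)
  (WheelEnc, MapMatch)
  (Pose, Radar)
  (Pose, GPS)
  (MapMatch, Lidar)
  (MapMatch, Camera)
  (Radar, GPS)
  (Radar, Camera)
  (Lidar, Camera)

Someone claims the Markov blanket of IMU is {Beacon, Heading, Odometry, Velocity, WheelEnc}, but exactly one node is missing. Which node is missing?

Altitude

A node's Markov blanket = Pa ∪ Ch ∪ (parents of Ch other than the node itself).
Parents of IMU: Beacon, Heading, Odometry, Velocity.
IMU's children: WheelEnc.
Other parents of IMU's children:
  WheelEnc's other parents are Altitude, Beacon.
MB(IMU) = {Altitude, Beacon, Heading, Odometry, Velocity, WheelEnc}.
Comparing with the claimed set, Altitude is missing.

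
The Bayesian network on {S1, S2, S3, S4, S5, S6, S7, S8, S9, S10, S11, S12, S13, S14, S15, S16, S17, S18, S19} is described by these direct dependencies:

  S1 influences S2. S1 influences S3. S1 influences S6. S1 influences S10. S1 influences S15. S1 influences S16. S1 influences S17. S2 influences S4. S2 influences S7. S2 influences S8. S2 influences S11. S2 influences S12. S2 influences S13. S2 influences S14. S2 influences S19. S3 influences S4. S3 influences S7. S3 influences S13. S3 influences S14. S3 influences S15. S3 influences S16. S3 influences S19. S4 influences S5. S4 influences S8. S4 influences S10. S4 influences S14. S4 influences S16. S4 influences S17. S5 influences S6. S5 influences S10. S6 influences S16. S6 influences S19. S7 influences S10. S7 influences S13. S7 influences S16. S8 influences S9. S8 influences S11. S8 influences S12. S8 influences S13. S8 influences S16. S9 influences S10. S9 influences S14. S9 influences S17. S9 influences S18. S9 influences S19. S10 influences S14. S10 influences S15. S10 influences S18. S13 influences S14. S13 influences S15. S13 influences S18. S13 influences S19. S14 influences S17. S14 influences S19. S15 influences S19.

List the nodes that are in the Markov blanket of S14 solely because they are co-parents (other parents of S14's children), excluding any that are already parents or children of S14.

{S1, S6, S15}

Children of S14: S17, S19.
  S17: S1, S4, S9
  S19: S2, S3, S6, S9, S13, S15
Excluding nodes already adjacent to S14 (S2, S3, S4, S9, S10, S13, S17, S19), the co-parent-only contribution is {S1, S6, S15}.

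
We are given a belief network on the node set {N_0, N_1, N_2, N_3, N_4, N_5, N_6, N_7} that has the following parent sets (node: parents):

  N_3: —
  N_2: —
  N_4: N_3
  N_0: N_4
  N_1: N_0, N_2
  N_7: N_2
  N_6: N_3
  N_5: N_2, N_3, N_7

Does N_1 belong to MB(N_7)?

Ch(N_7) = {N_5}.
Parents of N_7: N_2.
Other parents of N_7's children:
  N_5: N_2, N_3
MB(N_7) = {N_2, N_3, N_5}; N_1 is not in this set.

No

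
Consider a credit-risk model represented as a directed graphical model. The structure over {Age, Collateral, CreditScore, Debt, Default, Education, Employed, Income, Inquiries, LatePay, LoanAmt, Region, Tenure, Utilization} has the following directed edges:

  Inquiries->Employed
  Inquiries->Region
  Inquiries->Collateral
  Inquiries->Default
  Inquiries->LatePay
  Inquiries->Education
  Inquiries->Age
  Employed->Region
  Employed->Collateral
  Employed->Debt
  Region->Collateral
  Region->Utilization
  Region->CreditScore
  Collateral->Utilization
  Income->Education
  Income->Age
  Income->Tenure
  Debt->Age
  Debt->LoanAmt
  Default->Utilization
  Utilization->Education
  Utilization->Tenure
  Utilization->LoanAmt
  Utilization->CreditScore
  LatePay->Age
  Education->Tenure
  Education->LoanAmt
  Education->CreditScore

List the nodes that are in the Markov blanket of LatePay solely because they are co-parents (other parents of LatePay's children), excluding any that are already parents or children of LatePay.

Children of LatePay: Age.
  Age's other parents are Debt, Income, Inquiries.
Excluding nodes already adjacent to LatePay (Age, Inquiries), the co-parent-only contribution is {Debt, Income}.

{Debt, Income}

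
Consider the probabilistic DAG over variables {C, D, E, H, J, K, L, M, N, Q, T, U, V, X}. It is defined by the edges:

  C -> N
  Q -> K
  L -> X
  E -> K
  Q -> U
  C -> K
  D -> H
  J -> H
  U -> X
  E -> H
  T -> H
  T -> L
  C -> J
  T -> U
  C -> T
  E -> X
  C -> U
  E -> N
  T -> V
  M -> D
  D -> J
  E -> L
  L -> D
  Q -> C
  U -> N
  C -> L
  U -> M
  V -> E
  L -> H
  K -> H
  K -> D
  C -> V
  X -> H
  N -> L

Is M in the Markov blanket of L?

M is a co-parent of L: both are parents of D.
So M ∈ MB(L).

Yes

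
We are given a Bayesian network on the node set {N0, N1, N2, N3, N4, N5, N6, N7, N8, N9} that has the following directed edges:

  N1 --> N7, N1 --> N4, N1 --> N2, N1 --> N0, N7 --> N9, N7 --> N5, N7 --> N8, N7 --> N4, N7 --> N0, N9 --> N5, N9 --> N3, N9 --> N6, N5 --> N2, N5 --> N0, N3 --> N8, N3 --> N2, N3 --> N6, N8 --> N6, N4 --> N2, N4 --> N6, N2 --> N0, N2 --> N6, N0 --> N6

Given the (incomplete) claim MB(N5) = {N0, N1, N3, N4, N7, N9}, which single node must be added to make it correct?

Recall MB(v) = parents ∪ children ∪ spouses, where spouses are the other parents of v's children.
Parents of N5: N7, N9.
Children of N5: N0, N2.
For each child, the remaining parents (spouses of N5):
  N2's other parents are N1, N3, N4.
  parents(N0) \ {N5} = {N1, N2, N7}.
MB(N5) = {N0, N1, N2, N3, N4, N7, N9}.
Comparing with the claimed set, N2 is missing.

N2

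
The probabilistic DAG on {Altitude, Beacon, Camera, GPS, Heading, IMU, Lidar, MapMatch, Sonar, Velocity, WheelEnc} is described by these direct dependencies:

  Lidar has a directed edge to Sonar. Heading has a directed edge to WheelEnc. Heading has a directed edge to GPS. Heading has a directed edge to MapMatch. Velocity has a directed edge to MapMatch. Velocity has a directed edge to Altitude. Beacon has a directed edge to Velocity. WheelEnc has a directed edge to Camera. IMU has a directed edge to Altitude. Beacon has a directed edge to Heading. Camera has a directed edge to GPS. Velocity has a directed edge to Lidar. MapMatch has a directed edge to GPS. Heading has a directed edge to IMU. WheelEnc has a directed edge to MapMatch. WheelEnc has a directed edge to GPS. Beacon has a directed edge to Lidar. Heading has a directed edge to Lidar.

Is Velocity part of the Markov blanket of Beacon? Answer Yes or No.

Yes

Velocity is a child of Beacon.
So Velocity ∈ MB(Beacon).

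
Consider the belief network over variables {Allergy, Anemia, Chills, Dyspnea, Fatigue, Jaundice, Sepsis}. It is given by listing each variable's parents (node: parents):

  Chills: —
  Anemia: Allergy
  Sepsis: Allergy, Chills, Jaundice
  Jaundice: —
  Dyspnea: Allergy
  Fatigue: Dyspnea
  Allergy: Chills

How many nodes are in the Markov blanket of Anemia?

1

The Markov blanket of a node is its parents, its children, and the other parents of its children.
Anemia's parents: Allergy.
Ch(Anemia) = {}.
With no children, Anemia has no spouses; the co-parent set is empty.
MB(Anemia) = {Allergy}, which has 1 node.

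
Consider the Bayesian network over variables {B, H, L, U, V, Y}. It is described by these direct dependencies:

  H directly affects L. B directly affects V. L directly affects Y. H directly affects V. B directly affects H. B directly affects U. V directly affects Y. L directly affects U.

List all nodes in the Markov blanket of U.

{B, L}

The Markov blanket of a node is its parents, its children, and the other parents of its children.
U has no children.
Pa(U) = {B, L}.
U has no children, so there are no co-parents.
Taking the union gives {B, L}.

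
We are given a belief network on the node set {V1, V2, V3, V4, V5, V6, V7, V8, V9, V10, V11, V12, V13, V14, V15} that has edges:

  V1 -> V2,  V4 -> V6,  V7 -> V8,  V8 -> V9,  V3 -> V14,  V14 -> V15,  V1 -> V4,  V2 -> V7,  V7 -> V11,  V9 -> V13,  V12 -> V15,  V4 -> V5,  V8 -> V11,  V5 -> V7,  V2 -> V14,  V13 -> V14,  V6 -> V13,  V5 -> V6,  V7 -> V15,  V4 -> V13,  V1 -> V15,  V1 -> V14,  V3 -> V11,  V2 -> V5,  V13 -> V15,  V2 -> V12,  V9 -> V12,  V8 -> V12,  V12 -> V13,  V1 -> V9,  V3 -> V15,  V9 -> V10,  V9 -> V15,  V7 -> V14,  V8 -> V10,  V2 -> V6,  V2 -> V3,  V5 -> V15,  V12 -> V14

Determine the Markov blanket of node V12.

{V1, V2, V3, V4, V5, V6, V7, V8, V9, V13, V14, V15}

Recall MB(v) = parents ∪ children ∪ spouses, where spouses are the other parents of v's children.
Parents of V12: V2, V8, V9.
Ch(V12) = {V13, V14, V15}.
Parents of each child, excluding V12:
  V13's other parents are V4, V6, V9.
  parents(V14) \ {V12} = {V1, V2, V3, V7, V13}.
  parents(V15) \ {V12} = {V1, V3, V5, V7, V9, V13, V14}.
Taking the union gives {V1, V2, V3, V4, V5, V6, V7, V8, V9, V13, V14, V15}.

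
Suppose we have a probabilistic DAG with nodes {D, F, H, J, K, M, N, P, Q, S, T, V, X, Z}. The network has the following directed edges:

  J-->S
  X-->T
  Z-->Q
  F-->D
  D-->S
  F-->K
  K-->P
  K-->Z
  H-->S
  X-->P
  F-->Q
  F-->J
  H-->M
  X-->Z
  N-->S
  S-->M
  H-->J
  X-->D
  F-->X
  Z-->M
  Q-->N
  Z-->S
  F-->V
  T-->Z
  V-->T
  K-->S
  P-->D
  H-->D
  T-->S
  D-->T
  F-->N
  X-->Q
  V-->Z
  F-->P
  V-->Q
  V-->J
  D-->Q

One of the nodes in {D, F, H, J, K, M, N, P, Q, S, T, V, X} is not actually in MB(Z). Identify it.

Z has parents K, T, V, X.
Z has children M, Q, S.
Parents of each child, excluding Z:
  Q: D, F, V, X
  S: D, H, J, K, N, T
  M: H, S
MB(Z) = {D, F, H, J, K, M, N, Q, S, T, V, X}.
P is neither a parent, child, nor co-parent of Z, so it does not belong.

P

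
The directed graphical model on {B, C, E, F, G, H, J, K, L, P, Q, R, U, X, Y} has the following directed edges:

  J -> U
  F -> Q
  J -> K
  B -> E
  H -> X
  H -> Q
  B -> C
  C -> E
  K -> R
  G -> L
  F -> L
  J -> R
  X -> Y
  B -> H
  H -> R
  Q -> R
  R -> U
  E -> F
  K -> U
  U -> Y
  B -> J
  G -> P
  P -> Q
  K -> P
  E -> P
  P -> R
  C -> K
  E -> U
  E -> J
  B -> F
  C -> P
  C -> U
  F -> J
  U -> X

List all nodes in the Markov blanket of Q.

Children of Q: R.
Parents of Q: F, H, P.
Other parents of Q's children:
  R's other parents are H, J, K, P.
MB(Q) = {F, H, J, K, P, R}.

{F, H, J, K, P, R}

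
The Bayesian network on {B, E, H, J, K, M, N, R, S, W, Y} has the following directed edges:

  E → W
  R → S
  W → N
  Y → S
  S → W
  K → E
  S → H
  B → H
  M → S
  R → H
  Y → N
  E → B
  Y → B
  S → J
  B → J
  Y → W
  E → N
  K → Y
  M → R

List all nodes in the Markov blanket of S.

{B, E, H, J, M, R, W, Y}

By definition, MB(S) is built from S's parents, S's children, and the co-parents of S.
S's parents: M, R, Y.
S has children H, J, W.
Co-parents of S (other parents of its children):
  parents(H) \ {S} = {B, R}.
  W also has parents E, Y.
  J also has parent B.
Union: {M, R, Y} ∪ {H, J, W} ∪ {B, E, R, Y} = {B, E, H, J, M, R, W, Y}.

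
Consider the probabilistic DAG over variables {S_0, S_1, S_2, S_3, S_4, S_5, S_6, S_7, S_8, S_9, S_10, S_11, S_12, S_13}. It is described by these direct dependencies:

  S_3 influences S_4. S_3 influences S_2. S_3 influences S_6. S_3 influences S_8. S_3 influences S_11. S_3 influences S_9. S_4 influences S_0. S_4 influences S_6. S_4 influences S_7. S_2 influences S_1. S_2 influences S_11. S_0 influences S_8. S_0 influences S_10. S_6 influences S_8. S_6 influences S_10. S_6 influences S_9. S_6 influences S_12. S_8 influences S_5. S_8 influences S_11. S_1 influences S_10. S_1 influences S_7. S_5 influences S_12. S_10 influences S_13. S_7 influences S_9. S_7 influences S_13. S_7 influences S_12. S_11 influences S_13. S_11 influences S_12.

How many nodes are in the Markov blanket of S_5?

S_5 has parent S_8.
S_5's children: S_12.
Co-parents of S_5 (other parents of its children):
  parents(S_12) \ {S_5} = {S_6, S_7, S_11}.
MB(S_5) = {S_6, S_7, S_8, S_11, S_12}, which has 5 nodes.

5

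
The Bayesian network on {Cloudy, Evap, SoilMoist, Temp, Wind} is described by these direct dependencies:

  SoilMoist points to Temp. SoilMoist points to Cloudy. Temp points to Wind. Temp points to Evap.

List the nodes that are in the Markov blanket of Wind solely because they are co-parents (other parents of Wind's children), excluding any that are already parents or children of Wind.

{}

Wind has no children, so it has no co-parents. The set is empty.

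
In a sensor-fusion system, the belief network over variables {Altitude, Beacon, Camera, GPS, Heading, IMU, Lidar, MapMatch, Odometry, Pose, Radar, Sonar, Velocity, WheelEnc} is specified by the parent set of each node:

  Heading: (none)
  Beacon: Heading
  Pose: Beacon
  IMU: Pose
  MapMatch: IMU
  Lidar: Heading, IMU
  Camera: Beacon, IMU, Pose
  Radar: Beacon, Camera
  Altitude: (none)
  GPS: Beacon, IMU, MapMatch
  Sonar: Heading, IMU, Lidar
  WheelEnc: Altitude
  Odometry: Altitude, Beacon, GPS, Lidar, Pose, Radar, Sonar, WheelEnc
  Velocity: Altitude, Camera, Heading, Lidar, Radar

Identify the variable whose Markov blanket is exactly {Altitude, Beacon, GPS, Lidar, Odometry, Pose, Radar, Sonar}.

The target node must have every member of {Altitude, Beacon, GPS, Lidar, Odometry, Pose, Radar, Sonar} as a parent, child, or co-parent, and no others.
Parents of WheelEnc: Altitude; children: Odometry; co-parents: Altitude, Beacon, GPS, Lidar, Pose, Radar, Sonar.
These exactly cover the given set, so the node is WheelEnc.

WheelEnc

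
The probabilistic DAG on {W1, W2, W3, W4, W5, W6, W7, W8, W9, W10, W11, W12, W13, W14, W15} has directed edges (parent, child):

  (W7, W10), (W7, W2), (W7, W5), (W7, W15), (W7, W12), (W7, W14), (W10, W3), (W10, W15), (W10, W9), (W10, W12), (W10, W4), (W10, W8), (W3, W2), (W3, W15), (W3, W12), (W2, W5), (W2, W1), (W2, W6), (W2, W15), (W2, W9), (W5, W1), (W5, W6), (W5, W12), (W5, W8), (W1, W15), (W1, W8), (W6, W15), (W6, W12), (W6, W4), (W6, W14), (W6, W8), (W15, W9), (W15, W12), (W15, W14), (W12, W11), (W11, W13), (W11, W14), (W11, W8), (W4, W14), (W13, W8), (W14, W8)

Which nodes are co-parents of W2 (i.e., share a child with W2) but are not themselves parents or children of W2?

Children of W2: W1, W5, W6, W9, W15.
  W5's other parent is W7.
  W1's other parent is W5.
  W6's other parent is W5.
  W15 also has parents W1, W3, W6, W7, W10.
  W9 also has parents W10, W15.
Excluding nodes already adjacent to W2 (W1, W3, W5, W6, W7, W9, W15), the co-parent-only contribution is {W10}.

{W10}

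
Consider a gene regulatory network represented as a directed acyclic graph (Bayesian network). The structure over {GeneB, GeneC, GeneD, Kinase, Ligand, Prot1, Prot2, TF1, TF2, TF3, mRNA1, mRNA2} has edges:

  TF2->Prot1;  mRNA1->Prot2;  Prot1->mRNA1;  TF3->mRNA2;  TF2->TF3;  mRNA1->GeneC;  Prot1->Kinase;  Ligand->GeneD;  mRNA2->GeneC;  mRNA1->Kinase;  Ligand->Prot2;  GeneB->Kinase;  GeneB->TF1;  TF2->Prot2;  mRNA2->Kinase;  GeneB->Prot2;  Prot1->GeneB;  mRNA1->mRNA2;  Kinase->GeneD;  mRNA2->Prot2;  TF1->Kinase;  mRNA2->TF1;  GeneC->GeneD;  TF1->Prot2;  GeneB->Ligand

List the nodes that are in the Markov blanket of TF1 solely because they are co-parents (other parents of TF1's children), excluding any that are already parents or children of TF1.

{Ligand, Prot1, TF2, mRNA1}

Children of TF1: Kinase, Prot2.
  Prot2's other parents are GeneB, Ligand, TF2, mRNA1, mRNA2.
  Kinase also has parents GeneB, Prot1, mRNA1, mRNA2.
Excluding nodes already adjacent to TF1 (GeneB, Kinase, Prot2, mRNA2), the co-parent-only contribution is {Ligand, Prot1, TF2, mRNA1}.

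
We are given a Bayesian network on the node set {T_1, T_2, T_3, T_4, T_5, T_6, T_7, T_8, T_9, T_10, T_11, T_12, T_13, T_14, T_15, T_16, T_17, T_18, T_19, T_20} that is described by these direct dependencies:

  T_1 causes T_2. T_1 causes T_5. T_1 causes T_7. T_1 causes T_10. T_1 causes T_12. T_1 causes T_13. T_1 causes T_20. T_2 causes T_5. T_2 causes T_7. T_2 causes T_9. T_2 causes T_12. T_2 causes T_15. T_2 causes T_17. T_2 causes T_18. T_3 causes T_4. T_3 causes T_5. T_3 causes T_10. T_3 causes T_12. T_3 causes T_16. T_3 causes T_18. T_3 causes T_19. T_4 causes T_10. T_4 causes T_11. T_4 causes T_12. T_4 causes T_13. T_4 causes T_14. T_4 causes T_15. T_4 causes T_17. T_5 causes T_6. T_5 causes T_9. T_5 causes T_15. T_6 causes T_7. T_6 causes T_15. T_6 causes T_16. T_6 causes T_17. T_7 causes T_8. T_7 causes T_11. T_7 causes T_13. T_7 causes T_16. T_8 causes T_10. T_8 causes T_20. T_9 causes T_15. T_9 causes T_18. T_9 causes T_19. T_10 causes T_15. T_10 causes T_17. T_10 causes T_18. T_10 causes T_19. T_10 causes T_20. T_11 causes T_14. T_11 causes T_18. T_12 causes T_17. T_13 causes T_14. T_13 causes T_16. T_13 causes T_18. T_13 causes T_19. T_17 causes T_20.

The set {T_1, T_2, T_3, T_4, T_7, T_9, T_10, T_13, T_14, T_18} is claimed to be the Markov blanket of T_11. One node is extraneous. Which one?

T_1

By definition, MB(T_11) is built from T_11's parents, T_11's children, and the co-parents of T_11.
Pa(T_11) = {T_4, T_7}.
Children of T_11: T_14, T_18.
Other parents of T_11's children:
  T_14 also has parents T_4, T_13.
  T_18 also has parents T_2, T_3, T_9, T_10, T_13.
MB(T_11) = {T_2, T_3, T_4, T_7, T_9, T_10, T_13, T_14, T_18}.
T_1 is neither a parent, child, nor co-parent of T_11, so it does not belong.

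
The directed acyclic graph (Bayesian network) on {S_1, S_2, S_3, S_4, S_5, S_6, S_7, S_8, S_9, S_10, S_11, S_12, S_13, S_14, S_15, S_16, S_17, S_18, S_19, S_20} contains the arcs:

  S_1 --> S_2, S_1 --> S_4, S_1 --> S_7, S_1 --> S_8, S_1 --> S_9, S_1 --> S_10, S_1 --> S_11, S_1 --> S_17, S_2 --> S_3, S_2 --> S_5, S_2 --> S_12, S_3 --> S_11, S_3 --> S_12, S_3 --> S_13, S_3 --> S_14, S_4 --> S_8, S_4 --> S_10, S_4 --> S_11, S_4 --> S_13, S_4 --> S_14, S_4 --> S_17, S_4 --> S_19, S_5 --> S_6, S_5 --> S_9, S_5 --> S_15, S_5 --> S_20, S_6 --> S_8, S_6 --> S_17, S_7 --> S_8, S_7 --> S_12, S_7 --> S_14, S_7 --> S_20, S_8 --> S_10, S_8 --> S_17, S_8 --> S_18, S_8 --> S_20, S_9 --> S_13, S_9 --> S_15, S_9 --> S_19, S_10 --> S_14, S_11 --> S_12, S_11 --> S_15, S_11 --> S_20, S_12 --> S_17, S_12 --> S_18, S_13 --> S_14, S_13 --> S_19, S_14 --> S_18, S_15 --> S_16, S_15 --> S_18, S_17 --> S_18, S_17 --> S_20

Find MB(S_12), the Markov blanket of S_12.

{S_1, S_2, S_3, S_4, S_6, S_7, S_8, S_11, S_14, S_15, S_17, S_18}

Recall MB(v) = parents ∪ children ∪ spouses, where spouses are the other parents of v's children.
Pa(S_12) = {S_2, S_3, S_7, S_11}.
S_12 has children S_17, S_18.
Parents of each child, excluding S_12:
  S_17: S_1, S_4, S_6, S_8
  S_18: S_8, S_14, S_15, S_17
So the Markov blanket of S_12 is {S_1, S_2, S_3, S_4, S_6, S_7, S_8, S_11, S_14, S_15, S_17, S_18}.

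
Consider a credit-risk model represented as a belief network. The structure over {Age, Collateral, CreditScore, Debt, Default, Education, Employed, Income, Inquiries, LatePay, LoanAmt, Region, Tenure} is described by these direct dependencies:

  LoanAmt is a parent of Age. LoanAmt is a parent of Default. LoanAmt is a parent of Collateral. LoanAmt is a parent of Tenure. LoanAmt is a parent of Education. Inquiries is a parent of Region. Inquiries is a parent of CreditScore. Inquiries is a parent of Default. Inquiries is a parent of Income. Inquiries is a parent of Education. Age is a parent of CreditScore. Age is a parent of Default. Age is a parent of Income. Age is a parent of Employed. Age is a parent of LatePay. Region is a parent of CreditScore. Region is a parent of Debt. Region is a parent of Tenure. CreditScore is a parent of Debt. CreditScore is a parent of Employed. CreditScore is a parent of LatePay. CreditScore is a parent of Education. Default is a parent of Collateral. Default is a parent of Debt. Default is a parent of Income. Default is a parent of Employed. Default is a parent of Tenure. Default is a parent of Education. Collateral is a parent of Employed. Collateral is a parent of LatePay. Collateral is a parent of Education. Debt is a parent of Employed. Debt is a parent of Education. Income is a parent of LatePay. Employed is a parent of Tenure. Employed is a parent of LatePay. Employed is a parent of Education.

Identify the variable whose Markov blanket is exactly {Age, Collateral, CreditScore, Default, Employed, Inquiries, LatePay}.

The target node must have every member of {Age, Collateral, CreditScore, Default, Employed, Inquiries, LatePay} as a parent, child, or co-parent, and no others.
Parents of Income: Age, Default, Inquiries; children: LatePay; co-parents: Age, Collateral, CreditScore, Employed.
These exactly cover the given set, so the node is Income.

Income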